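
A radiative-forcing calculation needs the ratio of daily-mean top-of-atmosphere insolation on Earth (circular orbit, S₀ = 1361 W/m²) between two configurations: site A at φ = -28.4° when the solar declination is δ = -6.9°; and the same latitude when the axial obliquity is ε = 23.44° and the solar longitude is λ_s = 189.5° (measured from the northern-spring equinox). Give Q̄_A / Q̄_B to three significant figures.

— Configuration A (φ=-28.4°):
cos H₀ = −tan(-28.4°) tan(-6.900°) = -0.0654, H₀ = 1.6363 rad.
Bracket: H₀ sin φ sin δ + cos φ cos δ sin H₀ = 1.6363×-0.47562×-0.12014 + 0.87965×0.99276×0.99786 = 0.093500 + 0.871413 = 0.964913.
Q̄ = (S₀/π) × [bracket] = (1361/π) × 0.964913 = 418.02 W/m².
— Configuration B (φ=-28.4°):
Solar declination: sin δ = sin ε · sin λ_s = sin 23.44° × sin 189.5° = -0.06565, so δ = -3.764°.
cos H₀ = −tan(-28.4°) tan(-3.764°) = -0.0356, H₀ = 1.6064 rad.
Bracket: H₀ sin φ sin δ + cos φ cos δ sin H₀ = 1.6064×-0.47562×-0.06565 + 0.87965×0.99784×0.99937 = 0.050159 + 0.877197 = 0.927356.
Q̄ = (S₀/π) × [bracket] = (1361/π) × 0.927356 = 401.75 W/m².
Ratio Q̄_A / Q̄_B = 418.02 / 401.75 = 1.040.

Q̄_A / Q̄_B ≈ 1.04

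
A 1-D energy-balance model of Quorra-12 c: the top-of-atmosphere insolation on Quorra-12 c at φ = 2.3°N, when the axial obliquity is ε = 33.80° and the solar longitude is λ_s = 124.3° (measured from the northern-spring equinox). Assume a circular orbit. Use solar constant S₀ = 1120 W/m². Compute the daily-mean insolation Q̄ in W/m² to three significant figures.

Solar declination: sin δ = sin ε · sin λ_s = sin 33.80° × sin 124.3° = 0.45955, so δ = +27.358°.
cos H₀ = −tan(+2.3°) tan(+27.358°) = -0.0208, H₀ = 1.5916 rad.
Bracket: H₀ sin φ sin δ + cos φ cos δ sin H₀ = 1.5916×0.04013×0.45955 + 0.99919×0.88815×0.99978 = 0.029352 + 0.887235 = 0.916587.
Q̄ = (S₀/π) × [bracket] = (1120/π) × 0.916587 = 326.8 W/m².

Q̄ ≈ 327 W/m²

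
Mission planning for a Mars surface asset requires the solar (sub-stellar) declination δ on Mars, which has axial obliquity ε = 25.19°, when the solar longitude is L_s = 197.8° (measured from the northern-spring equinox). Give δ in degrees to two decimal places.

sin δ = sin ε · sin L_s = sin 25.19° × sin 197.8° = -0.130110.
δ = arcsin(-0.130110) = -7.48°.

δ = -7.48°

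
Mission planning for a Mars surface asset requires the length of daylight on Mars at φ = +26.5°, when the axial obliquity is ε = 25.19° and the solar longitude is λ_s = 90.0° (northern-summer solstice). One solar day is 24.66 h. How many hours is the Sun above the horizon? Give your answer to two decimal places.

14.19 h

Solar declination: sin δ = sin ε · sin λ_s = sin 25.19° × sin 90.0° = 0.42562, so δ = +25.190°.
cos H₀ = −tan φ · tan δ = −tan(+26.5°) × tan(+25.190°) = -0.2345, so H₀ = 1.8075 rad = 103.56°.
Daylight = 2H₀/(2π) × 24.66 h = (1.8075/π) × 24.66 = 14.19 h.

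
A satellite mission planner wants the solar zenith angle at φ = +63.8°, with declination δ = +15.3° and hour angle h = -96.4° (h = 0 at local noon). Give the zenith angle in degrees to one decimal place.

cos θ_z = sin φ sin δ + cos φ cos δ cos h = 0.236762 + -0.047470 = 0.189292.
θ_z = arccos(0.189292) = 79.1°.

θ_z = 79.1°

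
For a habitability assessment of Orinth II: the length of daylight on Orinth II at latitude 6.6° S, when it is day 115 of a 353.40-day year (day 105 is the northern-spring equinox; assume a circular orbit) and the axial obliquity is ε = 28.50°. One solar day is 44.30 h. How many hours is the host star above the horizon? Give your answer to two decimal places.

22.01 h

Solar longitude: λ_s = 360° × (115 − 105)/353.40 = 10.187°.
sin δ = sin 28.50° × sin 10.187° = 0.08439, so δ = +4.841°.
cos H₀ = −tan φ · tan δ = −tan(-6.6°) × tan(+4.841°) = 0.0098, so H₀ = 1.5610 rad = 89.44°.
Daylight = 2H₀/(2π) × 44.30 h = (1.5610/π) × 44.30 = 22.01 h.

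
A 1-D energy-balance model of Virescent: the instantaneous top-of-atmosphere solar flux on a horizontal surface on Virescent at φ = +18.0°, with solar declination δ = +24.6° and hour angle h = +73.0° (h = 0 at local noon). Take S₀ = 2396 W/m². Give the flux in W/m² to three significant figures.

914 W/m²

cos θ_z = sin φ sin δ + cos φ cos δ cos h = 0.128638 + 0.252824 = 0.381462.
Flux = S₀ · cos θ_z = 2396 × 0.381462 = 914.0 W/m².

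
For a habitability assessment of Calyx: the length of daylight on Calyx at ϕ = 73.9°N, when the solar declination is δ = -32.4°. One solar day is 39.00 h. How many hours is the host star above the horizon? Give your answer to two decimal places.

0.00 h

cos h₀ = −tan ϕ · tan δ = 2.1987 ≥ 1, so the host star never rises (polar night) and h₀ = 0.
Daylight = 2h₀/(2π) × 39.00 h = (0.0000/π) × 39.00 = 0.00 h.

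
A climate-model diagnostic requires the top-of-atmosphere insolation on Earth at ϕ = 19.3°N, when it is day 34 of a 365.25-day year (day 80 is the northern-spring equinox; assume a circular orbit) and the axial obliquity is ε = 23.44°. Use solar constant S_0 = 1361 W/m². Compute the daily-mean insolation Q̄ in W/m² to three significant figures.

Solar longitude: L_s = 360° × (34 − 80)/365.25 = -45.339°, i.e. -45.339° + 360° = 314.661°.
sin δ = sin 23.44° × sin 314.661° = -0.28294, so δ = -16.436°.
cos h₀ = −tan(+19.3°) tan(-16.436°) = 0.1033, h₀ = 1.4673 rad.
Bracket: h₀ sin ϕ sin δ + cos ϕ cos δ sin h₀ = 1.4673×0.33051×-0.28294 + 0.94380×0.95914×0.99465 = -0.137214 + 0.900393 = 0.763179.
Q̄ = (S_0/π) × [bracket] = (1361/π) × 0.763179 = 330.6 W/m².

Q̄ ≈ 331 W/m²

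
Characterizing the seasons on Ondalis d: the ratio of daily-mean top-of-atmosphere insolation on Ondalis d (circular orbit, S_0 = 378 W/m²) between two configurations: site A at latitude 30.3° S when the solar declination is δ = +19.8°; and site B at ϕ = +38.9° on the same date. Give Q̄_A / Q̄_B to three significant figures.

Q̄_A / Q̄_B ≈ 0.512

— Configuration A (ϕ=-30.3°):
cos h₀ = −tan(-30.3°) tan(+19.800°) = 0.2104, h₀ = 1.3588 rad.
Bracket: h₀ sin ϕ sin δ + cos ϕ cos δ sin h₀ = 1.3588×-0.50453×0.33874 + 0.86340×0.94088×0.97762 = -0.232225 + 0.794175 = 0.561950.
Q̄ = (S_0/π) × [bracket] = (378/π) × 0.561950 = 67.614 W/m².
— Configuration B (ϕ=+38.9°):
cos h₀ = −tan(+38.9°) tan(+19.800°) = -0.2905, h₀ = 1.8655 rad.
Bracket: h₀ sin ϕ sin δ + cos ϕ cos δ sin h₀ = 1.8655×0.62796×0.33874 + 0.77824×0.94088×0.95687 = 0.396820 + 0.700649 = 1.097469.
Q̄ = (S_0/π) × [bracket] = (378/π) × 1.097469 = 132.05 W/m².
Ratio Q̄_A / Q̄_B = 67.614 / 132.05 = 0.5120.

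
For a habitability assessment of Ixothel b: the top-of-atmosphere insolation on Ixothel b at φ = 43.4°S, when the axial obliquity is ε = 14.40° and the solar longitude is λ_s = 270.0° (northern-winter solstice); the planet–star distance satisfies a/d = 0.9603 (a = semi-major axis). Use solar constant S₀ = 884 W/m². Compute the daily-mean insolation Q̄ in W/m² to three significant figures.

Q̄ ≈ 258 W/m²

Solar declination: sin δ = sin ε · sin λ_s = sin 14.40° × sin 270.0° = -0.24869, so δ = -14.400°.
cos H₀ = −tan(-43.4°) tan(-14.400°) = -0.2428, H₀ = 1.8161 rad.
Bracket: H₀ sin φ sin δ + cos φ cos δ sin H₀ = 1.8161×-0.68709×-0.24869 + 0.72657×0.96858×0.97008 = 0.310321 + 0.682685 = 0.993006.
Inverse-square distance factor (a/d)² = 0.9603² = 0.922176.
Q̄ = (S₀/π) × 0.922176 × [bracket] = (884/π) × 0.922176 × 0.993006 = 257.7 W/m².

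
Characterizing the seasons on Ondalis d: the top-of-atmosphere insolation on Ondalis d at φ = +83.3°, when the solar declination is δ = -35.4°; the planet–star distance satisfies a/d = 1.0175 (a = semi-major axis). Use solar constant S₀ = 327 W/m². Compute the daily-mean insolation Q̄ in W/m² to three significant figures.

Q̄ ≈ 0.00 W/m²

cos H₀ = −tan(+83.3°) tan(-35.400°) = 6.0496 ≥ 1 ⇒ polar night, H₀ = 0 and Q̄ = 0.
Inverse-square distance factor (a/d)² = 1.0175² = 1.035306.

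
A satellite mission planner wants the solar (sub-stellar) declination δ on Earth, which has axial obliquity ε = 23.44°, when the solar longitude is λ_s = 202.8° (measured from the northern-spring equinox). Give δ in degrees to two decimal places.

sin δ = sin ε · sin λ_s = sin 23.44° × sin 202.8° = -0.154149.
δ = arcsin(-0.154149) = -8.87°.

δ = -8.87°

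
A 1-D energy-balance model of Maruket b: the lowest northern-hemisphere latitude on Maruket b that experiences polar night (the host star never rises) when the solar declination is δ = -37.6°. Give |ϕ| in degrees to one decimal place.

|ϕ| = 52.4°

Polar night requires cos h₀ = −tan ϕ tan δ ≥ 1, i.e. tan ϕ tan δ ≤ −1.
The boundary is |tan ϕ| · |tan δ| = 1, so |ϕ| = 90° − |δ| = 90° − 37.6° = 52.4° in the northern hemisphere.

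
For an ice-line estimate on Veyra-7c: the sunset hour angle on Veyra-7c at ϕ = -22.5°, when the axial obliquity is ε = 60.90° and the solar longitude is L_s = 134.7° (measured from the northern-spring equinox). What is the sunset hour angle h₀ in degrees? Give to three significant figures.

h₀ = 70.8°

Solar declination: sin δ = sin ε · sin L_s = sin 60.90° × sin 134.7° = 0.62108, so δ = +38.395°.
cos h₀ = −tan ϕ · tan δ = −tan(-22.5°) × tan(+38.395°) = 0.3282, so h₀ = 1.2364 rad = 70.84°.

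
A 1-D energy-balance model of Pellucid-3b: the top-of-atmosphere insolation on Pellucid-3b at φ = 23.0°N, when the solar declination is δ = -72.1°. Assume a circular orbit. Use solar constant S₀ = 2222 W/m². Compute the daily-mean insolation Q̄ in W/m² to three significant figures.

cos H₀ = −tan(+23.0°) tan(-72.100°) = 1.3142 ≥ 1 ⇒ polar night, H₀ = 0 and Q̄ = 0.

Q̄ ≈ 0.00 W/m²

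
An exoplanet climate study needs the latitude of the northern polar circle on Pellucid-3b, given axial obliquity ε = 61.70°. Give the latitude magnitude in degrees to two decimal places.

28.30°

The polar circle is the lowest latitude that experiences at least one full rotation of continuous daylight at the northern-summer solstice; it lies at |φ| = 90° − ε = 90° − 61.70° = 28.30°.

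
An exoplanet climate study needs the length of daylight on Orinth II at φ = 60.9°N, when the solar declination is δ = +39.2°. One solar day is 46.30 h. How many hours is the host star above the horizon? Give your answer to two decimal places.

46.30 h

Sunrise equation: cos H₀ = −tan φ · tan δ = -1.4653 ≤ −1, so the host star never sets (polar day) and H₀ = π.
Daylight = 2H₀/(2π) × 46.30 h = (3.1416/π) × 46.30 = 46.30 h.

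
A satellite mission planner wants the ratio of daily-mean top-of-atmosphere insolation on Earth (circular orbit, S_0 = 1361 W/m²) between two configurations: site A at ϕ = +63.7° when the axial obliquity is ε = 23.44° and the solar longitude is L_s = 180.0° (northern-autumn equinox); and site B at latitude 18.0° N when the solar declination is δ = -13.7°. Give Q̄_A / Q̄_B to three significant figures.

— Configuration A (ϕ=+63.7°):
Solar declination: sin δ = sin ε · sin L_s = sin 23.44° × sin 180.0° = 0.00000, so δ = +0.000°.
cos h₀ = −tan(+63.7°) tan(+0.000°) = -0.0000, h₀ = 1.5708 rad.
Bracket: h₀ sin ϕ sin δ + cos ϕ cos δ sin h₀ = 1.5708×0.89649×0.00000 + 0.44307×1.00000×1.00000 = 0.000000 + 0.443070 = 0.443070.
Q̄ = (S_0/π) × [bracket] = (1361/π) × 0.443070 = 191.95 W/m².
— Configuration B (ϕ=+18.0°):
cos h₀ = −tan(+18.0°) tan(-13.700°) = 0.0792, h₀ = 1.4915 rad.
Bracket: h₀ sin ϕ sin δ + cos ϕ cos δ sin h₀ = 1.4915×0.30902×-0.23684 + 0.95106×0.97155×0.99686 = -0.109160 + 0.921101 = 0.811941.
Q̄ = (S_0/π) × [bracket] = (1361/π) × 0.811941 = 351.75 W/m².
Ratio Q̄_A / Q̄_B = 191.95 / 351.75 = 0.5457.

Q̄_A / Q̄_B ≈ 0.546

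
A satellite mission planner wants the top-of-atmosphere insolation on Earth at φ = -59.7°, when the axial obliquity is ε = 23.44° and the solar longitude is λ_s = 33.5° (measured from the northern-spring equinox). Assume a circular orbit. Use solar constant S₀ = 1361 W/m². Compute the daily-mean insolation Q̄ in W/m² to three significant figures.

Q̄ ≈ 100 W/m²

Solar declination: sin δ = sin ε · sin λ_s = sin 23.44° × sin 33.5° = 0.21955, so δ = +12.683°.
cos H₀ = −tan(-59.7°) tan(+12.683°) = 0.3851, H₀ = 1.1755 rad.
Bracket: H₀ sin φ sin δ + cos φ cos δ sin H₀ = 1.1755×-0.86340×0.21955 + 0.50453×0.97560×0.92287 = -0.222827 + 0.454255 = 0.231428.
Q̄ = (S₀/π) × [bracket] = (1361/π) × 0.231428 = 100.3 W/m².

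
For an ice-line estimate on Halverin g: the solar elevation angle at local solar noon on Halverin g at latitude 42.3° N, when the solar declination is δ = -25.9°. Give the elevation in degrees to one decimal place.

21.8°

At local noon the hour angle is zero, so the zenith angle equals |ϕ − δ| = |+42.3° − (-25.900°)| = 68.200°.
Elevation = 90° − 68.200° = 21.8°.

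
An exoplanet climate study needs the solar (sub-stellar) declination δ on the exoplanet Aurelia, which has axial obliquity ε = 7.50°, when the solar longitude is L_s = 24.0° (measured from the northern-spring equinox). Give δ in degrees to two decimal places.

sin δ = sin ε · sin L_s = sin 7.50° × sin 24.0° = 0.053090.
δ = arcsin(0.053090) = +3.04°.

δ = +3.04°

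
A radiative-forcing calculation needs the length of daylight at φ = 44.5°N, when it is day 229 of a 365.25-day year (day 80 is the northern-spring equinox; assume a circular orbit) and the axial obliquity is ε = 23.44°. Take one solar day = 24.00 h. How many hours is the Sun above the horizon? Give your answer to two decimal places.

Solar longitude: λ_s = 360° × (229 − 80)/365.25 = 146.858°.
sin δ = sin 23.44° × sin 146.858° = 0.21748, so δ = +12.561°.
cos H₀ = −tan φ · tan δ = −tan(+44.5°) × tan(+12.561°) = -0.2190, so H₀ = 1.7915 rad = 102.65°.
Daylight = 2H₀/(2π) × 24.00 h = (1.7915/π) × 24.00 = 13.69 h.

13.69 h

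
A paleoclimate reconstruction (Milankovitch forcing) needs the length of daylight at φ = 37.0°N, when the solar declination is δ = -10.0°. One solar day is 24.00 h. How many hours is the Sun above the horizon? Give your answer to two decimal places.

10.98 h

cos H₀ = −tan φ · tan δ = −tan(+37.0°) × tan(-10.000°) = 0.1329, so H₀ = 1.4375 rad = 82.36°.
Daylight = 2H₀/(2π) × 24.00 h = (1.4375/π) × 24.00 = 10.98 h.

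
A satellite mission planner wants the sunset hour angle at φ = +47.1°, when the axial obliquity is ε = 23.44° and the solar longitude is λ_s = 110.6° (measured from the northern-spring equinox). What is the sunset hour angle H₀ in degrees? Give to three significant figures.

Solar declination: sin δ = sin ε · sin λ_s = sin 23.44° × sin 110.6° = 0.37235, so δ = +21.861°.
cos H₀ = −tan φ · tan δ = −tan(+47.1°) × tan(+21.861°) = -0.4317, so H₀ = 2.0172 rad = 115.58°.

H₀ = 116°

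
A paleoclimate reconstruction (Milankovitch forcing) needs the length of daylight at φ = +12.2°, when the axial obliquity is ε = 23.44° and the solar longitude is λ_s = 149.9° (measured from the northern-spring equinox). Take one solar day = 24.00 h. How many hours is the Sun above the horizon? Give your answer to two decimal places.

12.34 h

Solar declination: sin δ = sin ε · sin λ_s = sin 23.44° × sin 149.9° = 0.19950, so δ = +11.507°.
cos H₀ = −tan φ · tan δ = −tan(+12.2°) × tan(+11.507°) = -0.0440, so H₀ = 1.6148 rad = 92.52°.
Daylight = 2H₀/(2π) × 24.00 h = (1.6148/π) × 24.00 = 12.34 h.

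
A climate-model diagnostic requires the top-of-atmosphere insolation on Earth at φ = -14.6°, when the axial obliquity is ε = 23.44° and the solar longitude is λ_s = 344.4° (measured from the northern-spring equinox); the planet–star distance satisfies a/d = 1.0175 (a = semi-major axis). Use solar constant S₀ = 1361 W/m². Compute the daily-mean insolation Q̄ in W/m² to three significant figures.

Solar declination: sin δ = sin ε · sin λ_s = sin 23.44° × sin 344.4° = -0.10697, so δ = -6.141°.
cos H₀ = −tan(-14.6°) tan(-6.141°) = -0.0280, H₀ = 1.5988 rad.
Bracket: H₀ sin φ sin δ + cos φ cos δ sin H₀ = 1.5988×-0.25207×-0.10697 + 0.96771×0.99426×0.99961 = 0.043110 + 0.961780 = 1.004890.
Inverse-square distance factor (a/d)² = 1.0175² = 1.035306.
Q̄ = (S₀/π) × 1.035306 × [bracket] = (1361/π) × 1.035306 × 1.004890 = 450.7 W/m².

Q̄ ≈ 451 W/m²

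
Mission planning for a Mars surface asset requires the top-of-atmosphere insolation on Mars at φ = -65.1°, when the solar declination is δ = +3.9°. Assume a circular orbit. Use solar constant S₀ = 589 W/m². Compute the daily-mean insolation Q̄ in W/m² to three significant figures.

Q̄ ≈ 61.4 W/m²

cos H₀ = −tan(-65.1°) tan(+3.900°) = 0.1469, H₀ = 1.4234 rad.
Bracket: H₀ sin φ sin δ + cos φ cos δ sin H₀ = 1.4234×-0.90704×0.06802 + 0.42104×0.99768×0.98916 = -0.087819 + 0.415510 = 0.327691.
Q̄ = (S₀/π) × [bracket] = (589/π) × 0.327691 = 61.44 W/m².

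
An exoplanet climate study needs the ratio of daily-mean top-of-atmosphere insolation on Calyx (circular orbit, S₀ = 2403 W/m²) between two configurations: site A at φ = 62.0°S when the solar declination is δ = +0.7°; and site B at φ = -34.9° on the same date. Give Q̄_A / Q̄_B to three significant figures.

— Configuration A (φ=-62.0°):
cos H₀ = −tan(-62.0°) tan(+0.700°) = 0.0230, H₀ = 1.5478 rad.
Bracket: H₀ sin φ sin δ + cos φ cos δ sin H₀ = 1.5478×-0.88295×0.01222 + 0.46947×0.99993×0.99974 = -0.016700 + 0.469315 = 0.452615.
Q̄ = (S₀/π) × [bracket] = (2403/π) × 0.452615 = 346.20 W/m².
— Configuration B (φ=-34.9°):
cos H₀ = −tan(-34.9°) tan(+0.700°) = 0.0085, H₀ = 1.5623 rad.
Bracket: H₀ sin φ sin δ + cos φ cos δ sin H₀ = 1.5623×-0.57215×0.01222 + 0.82015×0.99993×0.99996 = -0.010923 + 0.820060 = 0.809137.
Q̄ = (S₀/π) × [bracket] = (2403/π) × 0.809137 = 618.91 W/m².
Ratio Q̄_A / Q̄_B = 346.20 / 618.91 = 0.5594.

Q̄_A / Q̄_B ≈ 0.559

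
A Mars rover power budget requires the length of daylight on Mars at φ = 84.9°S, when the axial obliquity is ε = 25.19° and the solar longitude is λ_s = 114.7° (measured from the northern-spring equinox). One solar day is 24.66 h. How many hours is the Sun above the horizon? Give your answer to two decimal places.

0.00 h

Solar declination: sin δ = sin ε · sin λ_s = sin 25.19° × sin 114.7° = 0.38668, so δ = +22.748°.
cos H₀ = −tan φ · tan δ = 4.6981 ≥ 1, so the Sun never rises (polar night) and H₀ = 0.
Daylight = 2H₀/(2π) × 24.66 h = (0.0000/π) × 24.66 = 0.00 h.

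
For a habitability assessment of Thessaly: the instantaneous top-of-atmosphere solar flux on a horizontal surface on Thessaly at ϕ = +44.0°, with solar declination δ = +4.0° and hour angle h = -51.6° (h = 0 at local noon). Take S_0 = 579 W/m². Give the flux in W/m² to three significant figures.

286 W/m²

cos θ_z = sin ϕ sin δ + cos ϕ cos δ cos h = 0.048457 + 0.445728 = 0.494185.
Flux = S_0 · cos θ_z = 579 × 0.494185 = 286.1 W/m².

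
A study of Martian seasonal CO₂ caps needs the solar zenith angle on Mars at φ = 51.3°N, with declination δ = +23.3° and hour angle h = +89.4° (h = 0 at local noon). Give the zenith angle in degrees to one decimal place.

θ_z = 71.7°

cos θ_z = sin φ sin δ + cos φ cos δ cos h = 0.308696 + 0.006013 = 0.314709.
θ_z = arccos(0.314709) = 71.7°.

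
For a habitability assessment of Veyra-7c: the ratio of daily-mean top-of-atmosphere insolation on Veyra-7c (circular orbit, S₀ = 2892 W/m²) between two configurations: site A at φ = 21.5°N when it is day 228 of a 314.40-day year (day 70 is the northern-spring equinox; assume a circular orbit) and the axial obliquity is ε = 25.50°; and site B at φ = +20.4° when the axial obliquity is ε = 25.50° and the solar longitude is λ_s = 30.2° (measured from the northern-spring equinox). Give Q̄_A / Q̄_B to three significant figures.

— Configuration A (φ=+21.5°):
Solar longitude: λ_s = 360° × (228 − 70)/314.40 = 180.916°.
sin δ = sin 25.50° × sin 180.916° = -0.00688, so δ = -0.394°.
cos H₀ = −tan(+21.5°) tan(-0.394°) = 0.0027, H₀ = 1.5681 rad.
Bracket: H₀ sin φ sin δ + cos φ cos δ sin H₀ = 1.5681×0.36650×-0.00688 + 0.93042×0.99998×1.00000 = -0.003954 + 0.930401 = 0.926447.
Q̄ = (S₀/π) × [bracket] = (2892/π) × 0.926447 = 852.84 W/m².
— Configuration B (φ=+20.4°):
Solar declination: sin δ = sin ε · sin λ_s = sin 25.50° × sin 30.2° = 0.21656, so δ = +12.507°.
cos H₀ = −tan(+20.4°) tan(+12.507°) = -0.0825, H₀ = 1.6534 rad.
Bracket: H₀ sin φ sin δ + cos φ cos δ sin H₀ = 1.6534×0.34857×0.21656 + 0.93728×0.97627×0.99659 = 0.124809 + 0.911918 = 1.036727.
Q̄ = (S₀/π) × [bracket] = (2892/π) × 1.036727 = 954.36 W/m².
Ratio Q̄_A / Q̄_B = 852.84 / 954.36 = 0.8936.

Q̄_A / Q̄_B ≈ 0.894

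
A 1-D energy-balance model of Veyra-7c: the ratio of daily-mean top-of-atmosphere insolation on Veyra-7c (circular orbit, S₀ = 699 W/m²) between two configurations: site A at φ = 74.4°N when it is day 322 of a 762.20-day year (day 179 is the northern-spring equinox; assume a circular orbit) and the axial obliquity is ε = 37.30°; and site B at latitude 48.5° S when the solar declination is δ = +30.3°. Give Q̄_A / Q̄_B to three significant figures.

— Configuration A (φ=+74.4°):
Solar longitude: λ_s = 360° × (322 − 179)/762.20 = 67.541°.
sin δ = sin 37.30° × sin 67.541° = 0.56003, so δ = +34.058°.
cos H₀ = −tan(+74.4°) tan(+34.058°) = -2.4211 ≤ −1 ⇒ polar day, H₀ = π.
Bracket: H₀ sin φ sin δ + cos φ cos δ sin H₀ = 3.1416×0.96316×0.56003 + 0.26892×0.82847×0.00000 = 1.694574 + 0.000000 = 1.694574.
Q̄ = (S₀/π) × [bracket] = (699/π) × 1.694574 = 377.04 W/m².
— Configuration B (φ=-48.5°):
cos H₀ = −tan(-48.5°) tan(+30.300°) = 0.6605, H₀ = 0.8493 rad.
Bracket: H₀ sin φ sin δ + cos φ cos δ sin H₀ = 0.8493×-0.74896×0.50453 + 0.66262×0.86340×0.75083 = -0.320927 + 0.429554 = 0.108627.
Q̄ = (S₀/π) × [bracket] = (699/π) × 0.108627 = 24.169 W/m².
Ratio Q̄_A / Q̄_B = 377.04 / 24.169 = 15.60.

Q̄_A / Q̄_B ≈ 15.6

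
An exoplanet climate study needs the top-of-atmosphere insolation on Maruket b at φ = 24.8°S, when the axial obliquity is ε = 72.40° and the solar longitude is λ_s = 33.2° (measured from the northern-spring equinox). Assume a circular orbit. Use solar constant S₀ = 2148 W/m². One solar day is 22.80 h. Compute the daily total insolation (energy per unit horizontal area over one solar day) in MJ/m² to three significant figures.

25.9 MJ/m²

Solar declination: sin δ = sin ε · sin λ_s = sin 72.40° × sin 33.2° = 0.52193, so δ = +31.462°.
cos H₀ = −tan(-24.8°) tan(+31.462°) = 0.2827, H₀ = 1.2842 rad.
Bracket: H₀ sin φ sin δ + cos φ cos δ sin H₀ = 1.2842×-0.41945×0.52193 + 0.90778×0.85299×0.95920 = -0.281142 + 0.742735 = 0.461593.
Q̄ = (S₀/π) × [bracket] = (2148/π) × 0.461593 = 315.60 W/m².
Daily total = Q̄ × 22.80 h × 3600 s/h = 315.60 × 22.80 × 3600 / 10⁶ = 25.90 MJ/m².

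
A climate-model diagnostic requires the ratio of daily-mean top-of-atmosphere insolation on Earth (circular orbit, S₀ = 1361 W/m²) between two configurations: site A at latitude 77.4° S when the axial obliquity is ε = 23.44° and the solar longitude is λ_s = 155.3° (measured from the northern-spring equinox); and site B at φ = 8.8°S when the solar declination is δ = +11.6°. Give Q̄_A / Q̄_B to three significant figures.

Q̄_A / Q̄_B ≈ 0.0272

— Configuration A (φ=-77.4°):
Solar declination: sin δ = sin ε · sin λ_s = sin 23.44° × sin 155.3° = 0.16622, so δ = +9.568°.
cos H₀ = −tan(-77.4°) tan(+9.568°) = 0.7541, H₀ = 0.7165 rad.
Bracket: H₀ sin φ sin δ + cos φ cos δ sin H₀ = 0.7165×-0.97592×0.16622 + 0.21814×0.98609×0.65673 = -0.116229 + 0.141266 = 0.025037.
Q̄ = (S₀/π) × [bracket] = (1361/π) × 0.025037 = 10.847 W/m².
— Configuration B (φ=-8.8°):
cos H₀ = −tan(-8.8°) tan(+11.600°) = 0.0318, H₀ = 1.5390 rad.
Bracket: H₀ sin φ sin δ + cos φ cos δ sin H₀ = 1.5390×-0.15299×0.20108 + 0.98823×0.97958×0.99949 = -0.047345 + 0.967557 = 0.920212.
Q̄ = (S₀/π) × [bracket] = (1361/π) × 0.920212 = 398.65 W/m².
Ratio Q̄_A / Q̄_B = 10.847 / 398.65 = 0.02721.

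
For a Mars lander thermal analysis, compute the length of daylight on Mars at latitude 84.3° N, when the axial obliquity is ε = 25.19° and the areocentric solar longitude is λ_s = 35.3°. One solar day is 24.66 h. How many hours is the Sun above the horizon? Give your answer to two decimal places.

sin δ = sin 25.19° × sin 35.3° = 0.24595, so δ = +14.238°.
Sunrise equation: cos H₀ = −tan φ · tan δ = -2.5422 ≤ −1, so the Sun never sets (polar day) and H₀ = π.
Daylight = 2H₀/(2π) × 24.66 h = (3.1416/π) × 24.66 = 24.66 h.

24.66 h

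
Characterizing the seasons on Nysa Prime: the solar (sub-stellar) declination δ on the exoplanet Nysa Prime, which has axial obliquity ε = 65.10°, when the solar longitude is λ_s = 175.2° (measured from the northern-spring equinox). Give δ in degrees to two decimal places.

δ = +4.35°

sin δ = sin ε · sin λ_s = sin 65.10° × sin 175.2° = 0.075899.
δ = arcsin(0.075899) = +4.35°.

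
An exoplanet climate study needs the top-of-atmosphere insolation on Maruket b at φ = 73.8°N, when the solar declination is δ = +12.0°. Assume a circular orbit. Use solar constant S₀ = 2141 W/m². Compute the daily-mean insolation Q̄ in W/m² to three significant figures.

Q̄ ≈ 452 W/m²

cos H₀ = −tan(+73.8°) tan(+12.000°) = -0.7316, H₀ = 2.3915 rad.
Bracket: H₀ sin φ sin δ + cos φ cos δ sin H₀ = 2.3915×0.96029×0.20791 + 0.27899×0.97815×0.68171 = 0.477472 + 0.186035 = 0.663507.
Q̄ = (S₀/π) × [bracket] = (2141/π) × 0.663507 = 452.2 W/m².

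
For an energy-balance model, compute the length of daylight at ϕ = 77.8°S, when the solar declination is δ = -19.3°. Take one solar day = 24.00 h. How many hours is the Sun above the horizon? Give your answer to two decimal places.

24.00 h

Sunrise equation: cos h₀ = −tan ϕ · tan δ = -1.6197 ≤ −1, so the Sun never sets (polar day) and h₀ = π.
Daylight = 2h₀/(2π) × 24.00 h = (3.1416/π) × 24.00 = 24.00 h.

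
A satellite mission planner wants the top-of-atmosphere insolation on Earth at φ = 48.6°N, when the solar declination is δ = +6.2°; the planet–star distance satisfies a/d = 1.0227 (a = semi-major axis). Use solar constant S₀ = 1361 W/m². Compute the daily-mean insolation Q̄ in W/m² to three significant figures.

cos H₀ = −tan(+48.6°) tan(+6.200°) = -0.1232, H₀ = 1.6943 rad.
Bracket: H₀ sin φ sin δ + cos φ cos δ sin H₀ = 1.6943×0.75011×0.10800 + 0.66131×0.99415×0.99238 = 0.137258 + 0.652432 = 0.789690.
Inverse-square distance factor (a/d)² = 1.0227² = 1.045915.
Q̄ = (S₀/π) × 1.045915 × [bracket] = (1361/π) × 1.045915 × 0.789690 = 357.8 W/m².

Q̄ ≈ 358 W/m²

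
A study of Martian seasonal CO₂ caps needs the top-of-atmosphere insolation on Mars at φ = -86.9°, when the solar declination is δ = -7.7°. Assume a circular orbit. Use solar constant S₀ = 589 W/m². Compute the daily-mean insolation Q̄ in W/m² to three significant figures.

Q̄ ≈ 78.8 W/m²

cos H₀ = −tan(-86.9°) tan(-7.700°) = -2.4965 ≤ −1 ⇒ polar day, H₀ = π.
Bracket: H₀ sin φ sin δ + cos φ cos δ sin H₀ = 3.1416×-0.99854×-0.13399 + 0.05408×0.99098×0.00000 = 0.420328 + 0.000000 = 0.420328.
Q̄ = (S₀/π) × [bracket] = (589/π) × 0.420328 = 78.80 W/m².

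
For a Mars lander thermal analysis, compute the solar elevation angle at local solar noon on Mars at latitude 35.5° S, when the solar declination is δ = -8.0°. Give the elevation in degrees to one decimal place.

At local noon the hour angle is zero, so the zenith angle equals |ϕ − δ| = |-35.5° − (-8.000°)| = 27.500°.
Elevation = 90° − 27.500° = 62.5°.

62.5°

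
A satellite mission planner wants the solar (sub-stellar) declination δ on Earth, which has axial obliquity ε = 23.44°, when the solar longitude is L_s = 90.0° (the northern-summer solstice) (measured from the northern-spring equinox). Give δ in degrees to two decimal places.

sin δ = sin ε · sin L_s = sin 23.44° × sin 90.0° = 0.397789.
δ = arcsin(0.397789) = +23.44°.

δ = +23.44°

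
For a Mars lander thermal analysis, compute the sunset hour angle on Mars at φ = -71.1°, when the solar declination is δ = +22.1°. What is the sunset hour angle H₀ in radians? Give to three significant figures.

H₀ = 0.00 rad

cos H₀ = −tan φ · tan δ = 1.1860 ≥ 1, so the Sun never rises (polar night) and H₀ = 0.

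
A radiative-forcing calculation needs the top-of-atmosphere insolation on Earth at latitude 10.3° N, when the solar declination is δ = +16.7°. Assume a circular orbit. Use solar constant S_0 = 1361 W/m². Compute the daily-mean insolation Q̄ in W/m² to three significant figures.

Q̄ ≈ 444 W/m²

cos h₀ = −tan(+10.3°) tan(+16.700°) = -0.0545, h₀ = 1.6253 rad.
Bracket: h₀ sin ϕ sin δ + cos ϕ cos δ sin h₀ = 1.6253×0.17880×0.28736 + 0.98389×0.95782×0.99851 = 0.083508 + 0.940985 = 1.024493.
Q̄ = (S_0/π) × [bracket] = (1361/π) × 1.024493 = 443.8 W/m².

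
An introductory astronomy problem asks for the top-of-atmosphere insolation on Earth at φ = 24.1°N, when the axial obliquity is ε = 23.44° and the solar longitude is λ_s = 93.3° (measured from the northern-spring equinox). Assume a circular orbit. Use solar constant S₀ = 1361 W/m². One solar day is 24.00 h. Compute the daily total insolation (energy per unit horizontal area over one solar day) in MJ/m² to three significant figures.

41.5 MJ/m²

Solar declination: sin δ = sin ε · sin λ_s = sin 23.44° × sin 93.3° = 0.39713, so δ = +23.399°.
cos H₀ = −tan(+24.1°) tan(+23.399°) = -0.1936, H₀ = 1.7656 rad.
Bracket: H₀ sin φ sin δ + cos φ cos δ sin H₀ = 1.7656×0.40833×0.39713 + 0.91283×0.91776×0.98109 = 0.286310 + 0.821917 = 1.108227.
Q̄ = (S₀/π) × [bracket] = (1361/π) × 1.108227 = 480.11 W/m².
Daily total = Q̄ × 24.00 h × 3600 s/h = 480.11 × 24.00 × 3600 / 10⁶ = 41.48 MJ/m².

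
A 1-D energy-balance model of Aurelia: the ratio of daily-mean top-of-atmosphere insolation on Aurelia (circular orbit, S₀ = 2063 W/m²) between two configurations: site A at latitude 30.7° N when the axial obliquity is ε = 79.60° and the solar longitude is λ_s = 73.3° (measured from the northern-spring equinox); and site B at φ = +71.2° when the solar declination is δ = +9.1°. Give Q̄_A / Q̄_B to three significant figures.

Q̄_A / Q̄_B ≈ 2.56

— Configuration A (φ=+30.7°):
Solar declination: sin δ = sin ε · sin λ_s = sin 79.60° × sin 73.3° = 0.94209, so δ = +70.405°.
cos H₀ = −tan(+30.7°) tan(+70.405°) = -1.6679 ≤ −1 ⇒ polar day, H₀ = π.
Bracket: H₀ sin φ sin δ + cos φ cos δ sin H₀ = 3.1416×0.51054×0.94209 + 0.85985×0.33537×0.00000 = 1.511030 + 0.000000 = 1.511030.
Q̄ = (S₀/π) × [bracket] = (2063/π) × 1.511030 = 992.25 W/m².
— Configuration B (φ=+71.2°):
cos H₀ = −tan(+71.2°) tan(+9.100°) = -0.4705, H₀ = 2.0607 rad.
Bracket: H₀ sin φ sin δ + cos φ cos δ sin H₀ = 2.0607×0.94665×0.15816 + 0.32227×0.98741×0.88240 = 0.308532 + 0.280791 = 0.589323.
Q̄ = (S₀/π) × [bracket] = (2063/π) × 0.589323 = 386.99 W/m².
Ratio Q̄_A / Q̄_B = 992.25 / 386.99 = 2.564.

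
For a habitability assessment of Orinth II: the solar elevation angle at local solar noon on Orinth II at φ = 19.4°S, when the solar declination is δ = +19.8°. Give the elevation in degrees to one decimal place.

At local noon the hour angle is zero, so the zenith angle equals |φ − δ| = |-19.4° − (+19.800°)| = 39.200°.
Elevation = 90° − 39.200° = 50.8°.

50.8°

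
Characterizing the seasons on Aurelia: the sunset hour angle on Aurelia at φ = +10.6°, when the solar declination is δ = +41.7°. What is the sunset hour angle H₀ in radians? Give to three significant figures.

H₀ = 1.74 rad

cos H₀ = −tan φ · tan δ = −tan(+10.6°) × tan(+41.700°) = -0.1667, so H₀ = 1.7383 rad = 99.60°.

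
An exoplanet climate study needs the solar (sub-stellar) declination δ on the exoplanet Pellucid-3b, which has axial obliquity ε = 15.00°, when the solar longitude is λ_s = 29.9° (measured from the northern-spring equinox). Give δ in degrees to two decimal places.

sin δ = sin ε · sin λ_s = sin 15.00° × sin 29.9° = 0.129018.
δ = arcsin(0.129018) = +7.41°.

δ = +7.41°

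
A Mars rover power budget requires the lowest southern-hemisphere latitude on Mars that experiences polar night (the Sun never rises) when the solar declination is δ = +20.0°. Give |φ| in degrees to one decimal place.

Polar night requires cos H₀ = −tan φ tan δ ≥ 1, i.e. tan φ tan δ ≤ −1.
The boundary is |tan φ| · |tan δ| = 1, so |φ| = 90° − |δ| = 90° − 20.0° = 70.0° in the southern hemisphere.

|φ| = 70.0°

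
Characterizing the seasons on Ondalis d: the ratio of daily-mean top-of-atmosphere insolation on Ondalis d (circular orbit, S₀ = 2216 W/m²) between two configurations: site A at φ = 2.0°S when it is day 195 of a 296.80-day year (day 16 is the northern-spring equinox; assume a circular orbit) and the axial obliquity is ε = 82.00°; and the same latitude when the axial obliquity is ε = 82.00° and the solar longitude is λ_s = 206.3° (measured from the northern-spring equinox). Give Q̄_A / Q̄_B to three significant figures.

Q̄_A / Q̄_B ≈ 0.905

— Configuration A (φ=-2.0°):
Solar longitude: λ_s = 360° × (195 − 16)/296.80 = 217.116°.
sin δ = sin 82.00° × sin 217.116° = -0.59756, so δ = -36.695°.
cos H₀ = −tan(-2.0°) tan(-36.695°) = -0.0260, H₀ = 1.5968 rad.
Bracket: H₀ sin φ sin δ + cos φ cos δ sin H₀ = 1.5968×-0.03490×-0.59756 + 0.99939×0.80183×0.99966 = 0.033301 + 0.801068 = 0.834369.
Q̄ = (S₀/π) × [bracket] = (2216/π) × 0.834369 = 588.54 W/m².
— Configuration B (φ=-2.0°):
Solar declination: sin δ = sin ε · sin λ_s = sin 82.00° × sin 206.3° = -0.43876, so δ = -26.025°.
cos H₀ = −tan(-2.0°) tan(-26.025°) = -0.0171, H₀ = 1.5878 rad.
Bracket: H₀ sin φ sin δ + cos φ cos δ sin H₀ = 1.5878×-0.03490×-0.43876 + 0.99939×0.89860×0.99985 = 0.024314 + 0.897917 = 0.922231.
Q̄ = (S₀/π) × [bracket] = (2216/π) × 0.922231 = 650.52 W/m².
Ratio Q̄_A / Q̄_B = 588.54 / 650.52 = 0.9047.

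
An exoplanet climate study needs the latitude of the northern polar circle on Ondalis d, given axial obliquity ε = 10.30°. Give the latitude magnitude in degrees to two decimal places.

79.70°

The polar circle is the lowest latitude that experiences at least one full rotation of continuous daylight at the northern-summer solstice; it lies at |ϕ| = 90° − ε = 90° − 10.30° = 79.70°.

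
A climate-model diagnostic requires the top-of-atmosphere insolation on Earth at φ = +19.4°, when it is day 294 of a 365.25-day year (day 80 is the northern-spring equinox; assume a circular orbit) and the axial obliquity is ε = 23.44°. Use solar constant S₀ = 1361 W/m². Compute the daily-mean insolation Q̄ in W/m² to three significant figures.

Solar longitude: λ_s = 360° × (294 − 80)/365.25 = 210.924°.
sin δ = sin 23.44° × sin 210.924° = -0.20442, so δ = -11.796°.
cos H₀ = −tan(+19.4°) tan(-11.796°) = 0.0735, H₀ = 1.4972 rad.
Bracket: H₀ sin φ sin δ + cos φ cos δ sin H₀ = 1.4972×0.33216×-0.20442 + 0.94322×0.97888×0.99729 = -0.101660 + 0.920797 = 0.819137.
Q̄ = (S₀/π) × [bracket] = (1361/π) × 0.819137 = 354.9 W/m².

Q̄ ≈ 355 W/m²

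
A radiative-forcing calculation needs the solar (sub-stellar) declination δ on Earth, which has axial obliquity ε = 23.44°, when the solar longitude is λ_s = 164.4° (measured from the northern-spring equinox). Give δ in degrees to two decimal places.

δ = +6.14°

sin δ = sin ε · sin λ_s = sin 23.44° × sin 164.4° = 0.106973.
δ = arcsin(0.106973) = +6.14°.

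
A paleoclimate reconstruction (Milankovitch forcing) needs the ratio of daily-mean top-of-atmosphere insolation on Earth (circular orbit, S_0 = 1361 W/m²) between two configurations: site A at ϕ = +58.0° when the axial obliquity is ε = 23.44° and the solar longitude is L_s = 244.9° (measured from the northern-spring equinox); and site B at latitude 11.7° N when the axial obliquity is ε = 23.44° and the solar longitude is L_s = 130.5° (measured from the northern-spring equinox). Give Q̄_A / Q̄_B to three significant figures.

— Configuration A (ϕ=+58.0°):
Solar declination: sin δ = sin ε · sin L_s = sin 23.44° × sin 244.9° = -0.36022, so δ = -21.114°.
cos h₀ = −tan(+58.0°) tan(-21.114°) = 0.6180, h₀ = 0.9046 rad.
Bracket: h₀ sin ϕ sin δ + cos ϕ cos δ sin h₀ = 0.9046×0.84805×-0.36022 + 0.52992×0.93287×0.78620 = -0.276341 + 0.388655 = 0.112314.
Q̄ = (S_0/π) × [bracket] = (1361/π) × 0.112314 = 48.657 W/m².
— Configuration B (ϕ=+11.7°):
Solar declination: sin δ = sin ε · sin L_s = sin 23.44° × sin 130.5° = 0.30248, so δ = +17.607°.
cos h₀ = −tan(+11.7°) tan(+17.607°) = -0.0657, h₀ = 1.6366 rad.
Bracket: h₀ sin ϕ sin δ + cos ϕ cos δ sin h₀ = 1.6366×0.20279×0.30248 + 0.97922×0.95316×0.99784 = 0.100389 + 0.931337 = 1.031726.
Q̄ = (S_0/π) × [bracket] = (1361/π) × 1.031726 = 446.96 W/m².
Ratio Q̄_A / Q̄_B = 48.657 / 446.96 = 0.1089.

Q̄_A / Q̄_B ≈ 0.109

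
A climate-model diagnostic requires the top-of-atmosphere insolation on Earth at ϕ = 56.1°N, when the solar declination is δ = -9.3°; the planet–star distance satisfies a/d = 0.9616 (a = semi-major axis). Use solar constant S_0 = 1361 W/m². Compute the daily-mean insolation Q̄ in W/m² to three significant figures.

cos h₀ = −tan(+56.1°) tan(-9.300°) = 0.2437, h₀ = 1.3246 rad.
Bracket: h₀ sin ϕ sin δ + cos ϕ cos δ sin h₀ = 1.3246×0.83001×-0.16160 + 0.55775×0.98686×0.96985 = -0.177668 + 0.533826 = 0.356158.
Inverse-square distance factor (a/d)² = 0.9616² = 0.924675.
Q̄ = (S_0/π) × 0.924675 × [bracket] = (1361/π) × 0.924675 × 0.356158 = 142.7 W/m².

Q̄ ≈ 143 W/m²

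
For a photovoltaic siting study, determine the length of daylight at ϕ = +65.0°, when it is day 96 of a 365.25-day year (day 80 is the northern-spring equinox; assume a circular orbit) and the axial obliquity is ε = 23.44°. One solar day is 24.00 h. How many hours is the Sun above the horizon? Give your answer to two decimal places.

13.80 h

Solar longitude: L_s = 360° × (96 − 80)/365.25 = 15.770°.
sin δ = sin 23.44° × sin 15.770° = 0.10811, so δ = +6.206°.
cos h₀ = −tan ϕ · tan δ = −tan(+65.0°) × tan(+6.206°) = -0.2332, so h₀ = 1.8062 rad = 103.49°.
Daylight = 2h₀/(2π) × 24.00 h = (1.8062/π) × 24.00 = 13.80 h.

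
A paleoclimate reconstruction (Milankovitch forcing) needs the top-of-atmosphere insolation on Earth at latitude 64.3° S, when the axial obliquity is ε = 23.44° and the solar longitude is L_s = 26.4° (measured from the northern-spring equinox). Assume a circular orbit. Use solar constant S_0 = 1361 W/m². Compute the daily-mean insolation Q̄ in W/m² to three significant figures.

Q̄ ≈ 89.5 W/m²

Solar declination: sin δ = sin ε · sin L_s = sin 23.44° × sin 26.4° = 0.17687, so δ = +10.188°.
cos h₀ = −tan(-64.3°) tan(+10.188°) = 0.3734, h₀ = 1.1881 rad.
Bracket: h₀ sin ϕ sin δ + cos ϕ cos δ sin h₀ = 1.1881×-0.90108×0.17687 + 0.43366×0.98423×0.92767 = -0.189352 + 0.395949 = 0.206597.
Q̄ = (S_0/π) × [bracket] = (1361/π) × 0.206597 = 89.50 W/m².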